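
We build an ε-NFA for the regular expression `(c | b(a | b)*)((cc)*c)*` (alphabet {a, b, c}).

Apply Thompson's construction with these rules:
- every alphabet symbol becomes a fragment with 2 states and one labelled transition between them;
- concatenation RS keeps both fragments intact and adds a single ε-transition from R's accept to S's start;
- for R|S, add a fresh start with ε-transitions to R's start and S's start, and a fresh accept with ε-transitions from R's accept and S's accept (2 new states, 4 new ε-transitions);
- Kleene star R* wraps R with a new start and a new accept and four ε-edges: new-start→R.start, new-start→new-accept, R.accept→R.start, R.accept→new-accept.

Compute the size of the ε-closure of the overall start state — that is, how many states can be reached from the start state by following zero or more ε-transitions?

Let C(F) = |ε-closure(F.start)| within fragment F, and note whether F accepts ε. Symbol fragments have C = 1 and do not accept ε. Then:
  a | b : new start ε-reaches every alternative's start; none of them accept ε, so the new accept is not reached: C = 1 + 1 + 1 = 3
  (a | b)* : new start has ε-edges to the inner start and to the new accept, so C = 2 + 3 = 5
  b(a | b)* : C equals the left operand's closure size = 1 (its accept is not ε-reachable, so the closure stops there)
  c | b(a | b)* : C = 1 + 1 + 1 = 3 (the new accept is not ε-reachable since no branch accepts ε)
  cc : same as the first factor's closure: C = 1
  (cc)* : C = 1 (new start) + 1 (body) + 1 (new accept) = 3
  (cc)*c : the left operand accepts ε, so the closure extends into the next operand (via the concat ε-link); C = 3 + 1 = 4
  ((cc)*c)* : C = 1 (new start) + 4 (body) + 1 (new accept) = 6
  (c | b(a | b)*)((cc)*c)* : same as the first factor's closure: C = 3

3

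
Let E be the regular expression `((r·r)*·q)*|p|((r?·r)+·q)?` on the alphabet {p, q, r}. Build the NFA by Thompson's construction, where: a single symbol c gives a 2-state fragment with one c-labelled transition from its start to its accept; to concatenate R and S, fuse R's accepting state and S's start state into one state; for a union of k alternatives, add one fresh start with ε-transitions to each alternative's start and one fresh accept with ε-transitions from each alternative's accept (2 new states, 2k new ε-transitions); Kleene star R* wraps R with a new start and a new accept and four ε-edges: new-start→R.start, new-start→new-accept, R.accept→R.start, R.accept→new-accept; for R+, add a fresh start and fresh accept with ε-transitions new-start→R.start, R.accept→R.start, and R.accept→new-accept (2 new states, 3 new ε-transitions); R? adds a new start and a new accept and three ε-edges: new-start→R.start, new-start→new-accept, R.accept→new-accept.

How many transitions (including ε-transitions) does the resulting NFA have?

30

Recursing over subexpressions:
Each of the 7 symbol leaves contributes 1 transition (1 symbol, 0 ε).
  r·r — 2 transitions (2 symbol, 0 ε)
  (r·r)* — 6 transitions (2 symbol, 4 ε)
  (r·r)*·q — 7 transitions (3 symbol, 4 ε)
  ((r·r)*·q)* — 11 transitions (3 symbol, 8 ε)
  r? — 4 transitions (1 symbol, 3 ε)
  r?·r — 5 transitions (2 symbol, 3 ε)
  (r?·r)+ — 8 transitions (2 symbol, 6 ε)
  (r?·r)+·q — 9 transitions (3 symbol, 6 ε)
  ((r?·r)+·q)? — 12 transitions (3 symbol, 9 ε)
  ((r·r)*·q)*|p|((r?·r)+·q)? — 30 transitions (7 symbol, 23 ε)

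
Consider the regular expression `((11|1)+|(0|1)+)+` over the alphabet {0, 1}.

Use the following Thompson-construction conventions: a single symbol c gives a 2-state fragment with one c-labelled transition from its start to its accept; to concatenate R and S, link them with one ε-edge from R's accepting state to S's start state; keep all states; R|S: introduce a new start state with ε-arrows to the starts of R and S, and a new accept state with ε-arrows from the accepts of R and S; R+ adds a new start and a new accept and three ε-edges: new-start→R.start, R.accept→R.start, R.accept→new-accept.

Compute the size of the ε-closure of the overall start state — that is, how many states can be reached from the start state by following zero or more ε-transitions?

Work bottom-up. For each fragment F, track |ε-closure(F.start)| and whether F's accept lies in that closure (i.e. whether F accepts ε). A single-symbol fragment has closure size 1 and does not accept ε.
  11 → same as the first factor's closure: |closure| = 1
  11|1 → new start ε-reaches every alternative's start; none of them accept ε, so the new accept is not reached: |closure| = 1 + 1 + 1 = 3
  (11|1)+ → |closure| = 1 + 3 = 4 (the body doesn't accept ε, so the new accept is not reached)
  0|1 → |closure| = 1 + 1 + 1 = 3 (the new accept is not ε-reachable since no branch accepts ε)
  (0|1)+ → new start ε-reaches only the body's start; the new accept needs a symbol first: |closure| = 1 + 3 = 4
  (11|1)+|(0|1)+ → |closure| = 1 + 4 + 4 = 9 (the new accept is not ε-reachable since no branch accepts ε)
  ((11|1)+|(0|1)+)+ → |closure| = 1 + 9 = 10 (the body doesn't accept ε, so the new accept is not reached)

10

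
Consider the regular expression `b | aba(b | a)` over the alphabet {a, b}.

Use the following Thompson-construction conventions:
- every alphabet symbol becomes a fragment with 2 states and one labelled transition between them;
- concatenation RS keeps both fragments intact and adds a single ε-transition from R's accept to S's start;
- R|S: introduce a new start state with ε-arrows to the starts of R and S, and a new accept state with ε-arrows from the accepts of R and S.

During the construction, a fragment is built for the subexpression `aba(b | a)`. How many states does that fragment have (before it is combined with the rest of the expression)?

12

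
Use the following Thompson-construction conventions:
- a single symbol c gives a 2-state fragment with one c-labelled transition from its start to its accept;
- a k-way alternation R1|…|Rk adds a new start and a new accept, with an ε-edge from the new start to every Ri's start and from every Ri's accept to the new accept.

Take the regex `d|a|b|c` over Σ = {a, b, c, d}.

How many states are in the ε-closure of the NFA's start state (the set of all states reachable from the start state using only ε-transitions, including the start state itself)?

5

Let C(F) = |ε-closure(F.start)| within fragment F, and note whether F accepts ε. Symbol fragments have C = 1 and do not accept ε. Then:
  d|a|b|c → new start ε-reaches every alternative's start; none of them accept ε, so the new accept is not reached: C = 1 + 1 + 1 + 1 + 1 = 5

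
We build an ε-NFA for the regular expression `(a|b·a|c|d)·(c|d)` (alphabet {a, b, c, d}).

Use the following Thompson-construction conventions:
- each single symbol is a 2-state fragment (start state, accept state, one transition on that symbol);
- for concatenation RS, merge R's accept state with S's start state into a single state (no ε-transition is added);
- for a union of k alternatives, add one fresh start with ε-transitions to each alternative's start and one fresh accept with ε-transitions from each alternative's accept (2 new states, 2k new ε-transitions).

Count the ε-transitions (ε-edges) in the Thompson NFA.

12

Building bottom-up:
Each of the 7 symbol leaves contributes 0 ε-transitions.
  b·a : 0 ε-transitions
  a|b·a|c|d : 8 ε-transitions
  c|d : 4 ε-transitions
  (a|b·a|c|d)·(c|d) : 12 ε-transitions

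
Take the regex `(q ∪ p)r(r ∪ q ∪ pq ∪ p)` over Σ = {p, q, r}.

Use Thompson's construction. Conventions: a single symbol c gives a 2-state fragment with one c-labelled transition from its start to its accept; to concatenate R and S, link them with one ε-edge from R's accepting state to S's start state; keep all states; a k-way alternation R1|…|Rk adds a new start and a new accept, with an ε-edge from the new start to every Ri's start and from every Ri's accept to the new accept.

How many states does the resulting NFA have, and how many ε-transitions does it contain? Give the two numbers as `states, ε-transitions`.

20, 15

Bottom-up over the parse tree:
Each of the 8 symbol leaves contributes 2 states and 0 ε-transitions.
  q ∪ p — 6 states, 4 ε-transitions
  pq — 4 states, 1 ε-transition
  r ∪ q ∪ pq ∪ p — 12 states, 9 ε-transitions
  (q ∪ p)r(r ∪ q ∪ pq ∪ p) — 20 states, 15 ε-transitions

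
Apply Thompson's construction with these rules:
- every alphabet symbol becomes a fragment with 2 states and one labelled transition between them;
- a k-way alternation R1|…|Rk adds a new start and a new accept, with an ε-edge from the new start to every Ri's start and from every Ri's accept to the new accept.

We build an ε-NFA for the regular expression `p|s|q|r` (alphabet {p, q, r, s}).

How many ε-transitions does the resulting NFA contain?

Building bottom-up:
Each of the 4 symbol leaves contributes 0 ε-transitions.
  p|s|q|r : 8 ε-transitions

8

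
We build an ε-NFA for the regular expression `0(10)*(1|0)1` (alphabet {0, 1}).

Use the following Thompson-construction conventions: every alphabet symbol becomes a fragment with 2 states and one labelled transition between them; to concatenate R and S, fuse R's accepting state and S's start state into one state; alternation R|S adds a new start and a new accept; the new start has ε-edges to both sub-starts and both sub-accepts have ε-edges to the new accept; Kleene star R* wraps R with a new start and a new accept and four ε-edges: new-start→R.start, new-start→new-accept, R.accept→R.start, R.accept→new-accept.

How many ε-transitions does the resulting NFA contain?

Per subexpression:
Each of the 6 symbol leaves contributes 0 ε-transitions.
  10 → 0 ε-transitions
  (10)* → 4 ε-transitions
  1|0 → 4 ε-transitions
  0(10)*(1|0)1 → 8 ε-transitions

8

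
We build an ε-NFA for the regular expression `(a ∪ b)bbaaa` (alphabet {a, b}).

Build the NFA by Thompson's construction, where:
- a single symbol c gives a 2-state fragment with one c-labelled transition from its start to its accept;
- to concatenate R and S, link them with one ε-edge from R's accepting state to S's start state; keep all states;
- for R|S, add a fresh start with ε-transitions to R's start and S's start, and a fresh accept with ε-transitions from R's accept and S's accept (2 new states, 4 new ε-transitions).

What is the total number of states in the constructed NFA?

16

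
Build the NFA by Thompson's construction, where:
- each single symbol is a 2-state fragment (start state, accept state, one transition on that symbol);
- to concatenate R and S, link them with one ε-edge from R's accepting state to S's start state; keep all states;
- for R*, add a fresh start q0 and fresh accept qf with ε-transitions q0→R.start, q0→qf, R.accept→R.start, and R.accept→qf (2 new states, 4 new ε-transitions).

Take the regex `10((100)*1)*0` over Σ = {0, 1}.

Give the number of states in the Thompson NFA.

18

Building bottom-up:
Each of the 7 symbol leaves contributes a 2-state fragment.
  100 → 6 states
  (100)* → 8 states
  (100)*1 → 10 states
  ((100)*1)* → 12 states
  10((100)*1)*0 → 18 states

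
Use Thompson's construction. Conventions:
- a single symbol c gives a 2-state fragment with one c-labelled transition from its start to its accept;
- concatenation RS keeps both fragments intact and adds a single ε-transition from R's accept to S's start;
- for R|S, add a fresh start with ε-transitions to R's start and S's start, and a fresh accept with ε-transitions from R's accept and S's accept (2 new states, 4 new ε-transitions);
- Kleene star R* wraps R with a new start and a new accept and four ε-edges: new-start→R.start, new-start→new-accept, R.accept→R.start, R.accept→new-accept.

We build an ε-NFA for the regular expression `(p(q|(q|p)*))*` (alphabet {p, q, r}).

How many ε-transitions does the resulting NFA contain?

Per subexpression:
Each of the 4 symbol leaves contributes 0 ε-transitions.
  q|p = 4 ε-transitions
  (q|p)* = 8 ε-transitions
  q|(q|p)* = 12 ε-transitions
  p(q|(q|p)*) = 13 ε-transitions
  (p(q|(q|p)*))* = 17 ε-transitions

17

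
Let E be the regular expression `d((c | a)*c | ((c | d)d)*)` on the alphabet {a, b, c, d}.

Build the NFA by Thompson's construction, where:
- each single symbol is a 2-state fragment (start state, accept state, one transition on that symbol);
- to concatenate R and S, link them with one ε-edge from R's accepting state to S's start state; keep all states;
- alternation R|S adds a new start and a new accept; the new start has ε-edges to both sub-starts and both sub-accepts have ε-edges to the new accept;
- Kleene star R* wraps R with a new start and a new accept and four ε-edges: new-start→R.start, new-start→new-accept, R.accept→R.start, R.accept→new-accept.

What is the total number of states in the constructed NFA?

24

Building bottom-up:
Each of the 7 symbol leaves contributes a 2-state fragment.
  c | a — 6 states
  (c | a)* — 8 states
  (c | a)*c — 10 states
  c | d — 6 states
  (c | d)d — 8 states
  ((c | d)d)* — 10 states
  (c | a)*c | ((c | d)d)* — 22 states
  d((c | a)*c | ((c | d)d)*) — 24 states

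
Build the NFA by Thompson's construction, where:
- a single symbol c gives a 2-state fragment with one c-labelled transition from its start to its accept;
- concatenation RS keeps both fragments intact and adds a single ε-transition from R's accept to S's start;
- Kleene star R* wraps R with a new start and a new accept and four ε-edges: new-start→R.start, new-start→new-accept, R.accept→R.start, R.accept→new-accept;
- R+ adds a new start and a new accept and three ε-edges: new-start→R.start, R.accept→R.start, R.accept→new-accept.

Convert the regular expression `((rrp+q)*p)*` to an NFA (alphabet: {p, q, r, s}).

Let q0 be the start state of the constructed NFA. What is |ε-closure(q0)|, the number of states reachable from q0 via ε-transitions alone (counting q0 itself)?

6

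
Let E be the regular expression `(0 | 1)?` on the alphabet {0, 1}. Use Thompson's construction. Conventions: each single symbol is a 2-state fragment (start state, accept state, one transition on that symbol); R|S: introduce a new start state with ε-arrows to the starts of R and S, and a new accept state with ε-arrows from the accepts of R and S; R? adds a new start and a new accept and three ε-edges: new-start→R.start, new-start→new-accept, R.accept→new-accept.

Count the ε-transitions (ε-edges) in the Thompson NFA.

7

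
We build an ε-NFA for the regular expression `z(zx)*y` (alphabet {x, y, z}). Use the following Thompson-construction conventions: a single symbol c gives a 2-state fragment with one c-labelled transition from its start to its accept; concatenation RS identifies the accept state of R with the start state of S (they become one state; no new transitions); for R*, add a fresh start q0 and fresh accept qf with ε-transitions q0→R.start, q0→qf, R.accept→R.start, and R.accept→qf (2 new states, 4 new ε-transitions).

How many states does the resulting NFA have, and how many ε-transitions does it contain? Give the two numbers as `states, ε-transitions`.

7, 4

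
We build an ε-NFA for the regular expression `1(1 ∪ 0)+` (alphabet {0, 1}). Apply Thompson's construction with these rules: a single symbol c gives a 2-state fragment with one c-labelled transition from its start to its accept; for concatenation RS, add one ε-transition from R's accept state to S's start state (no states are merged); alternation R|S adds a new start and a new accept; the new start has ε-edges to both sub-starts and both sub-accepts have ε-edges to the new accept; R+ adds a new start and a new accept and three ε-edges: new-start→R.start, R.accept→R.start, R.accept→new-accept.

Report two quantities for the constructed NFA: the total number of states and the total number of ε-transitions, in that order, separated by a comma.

Building bottom-up:
Each of the 3 symbol leaves contributes 2 states and 0 ε-transitions.
  1 ∪ 0 — 6 states, 4 ε-transitions
  (1 ∪ 0)+ — 8 states, 7 ε-transitions
  1(1 ∪ 0)+ — 10 states, 8 ε-transitions

10, 8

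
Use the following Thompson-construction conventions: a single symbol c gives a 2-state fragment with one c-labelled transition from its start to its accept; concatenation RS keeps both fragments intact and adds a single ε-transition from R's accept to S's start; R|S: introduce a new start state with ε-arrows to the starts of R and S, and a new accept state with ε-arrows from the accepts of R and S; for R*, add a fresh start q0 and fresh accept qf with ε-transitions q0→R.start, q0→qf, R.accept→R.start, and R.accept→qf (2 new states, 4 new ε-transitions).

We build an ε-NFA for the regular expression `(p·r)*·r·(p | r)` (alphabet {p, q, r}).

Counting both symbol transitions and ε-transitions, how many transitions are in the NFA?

16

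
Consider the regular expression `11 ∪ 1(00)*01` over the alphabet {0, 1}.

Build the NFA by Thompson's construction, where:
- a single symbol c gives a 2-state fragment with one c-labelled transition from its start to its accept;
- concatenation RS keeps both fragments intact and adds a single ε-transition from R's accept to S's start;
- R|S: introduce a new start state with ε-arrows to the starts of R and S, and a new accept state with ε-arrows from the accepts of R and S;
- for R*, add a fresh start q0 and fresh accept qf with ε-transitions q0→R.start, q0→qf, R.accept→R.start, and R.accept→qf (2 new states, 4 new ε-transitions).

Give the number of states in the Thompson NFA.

Building bottom-up:
Each of the 7 symbol leaves contributes a 2-state fragment.
  11 → 4 states
  00 → 4 states
  (00)* → 6 states
  1(00)*01 → 12 states
  11 ∪ 1(00)*01 → 18 states

18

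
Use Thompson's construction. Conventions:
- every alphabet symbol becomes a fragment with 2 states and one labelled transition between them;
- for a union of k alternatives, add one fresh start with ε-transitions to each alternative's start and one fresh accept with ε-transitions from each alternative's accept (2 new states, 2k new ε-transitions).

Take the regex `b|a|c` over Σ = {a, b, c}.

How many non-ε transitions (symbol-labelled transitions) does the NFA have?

3

Recursing over subexpressions:
Each of the 3 symbol leaves contributes exactly 1 symbol transition.
  b|a|c = 3 symbol transitions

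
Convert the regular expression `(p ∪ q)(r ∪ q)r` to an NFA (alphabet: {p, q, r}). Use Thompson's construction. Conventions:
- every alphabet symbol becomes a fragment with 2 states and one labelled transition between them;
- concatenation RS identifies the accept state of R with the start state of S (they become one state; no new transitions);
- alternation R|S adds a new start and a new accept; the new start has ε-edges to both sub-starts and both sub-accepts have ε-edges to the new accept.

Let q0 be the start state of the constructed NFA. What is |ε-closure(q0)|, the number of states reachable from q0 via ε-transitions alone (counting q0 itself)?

Let C(F) = |ε-closure(F.start)| within fragment F, and note whether F accepts ε. Symbol fragments have C = 1 and do not accept ε. Then:
  p ∪ q : new start ε-reaches every alternative's start; none of them accept ε, so the new accept is not reached: C = 1 + 1 + 1 = 3
  r ∪ q : new start ε-reaches every alternative's start; none of them accept ε, so the new accept is not reached: C = 1 + 1 + 1 = 3
  (p ∪ q)(r ∪ q)r : same as the first factor's closure: C = 3

3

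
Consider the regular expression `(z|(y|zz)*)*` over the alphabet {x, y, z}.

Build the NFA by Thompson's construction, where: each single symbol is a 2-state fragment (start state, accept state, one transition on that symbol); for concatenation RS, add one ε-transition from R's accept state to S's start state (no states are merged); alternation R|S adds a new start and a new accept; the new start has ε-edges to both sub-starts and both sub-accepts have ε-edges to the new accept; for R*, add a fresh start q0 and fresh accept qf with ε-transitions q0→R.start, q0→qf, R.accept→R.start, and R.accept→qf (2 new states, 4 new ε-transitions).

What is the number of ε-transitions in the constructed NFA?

17

Bottom-up over the parse tree:
Each of the 4 symbol leaves contributes 0 ε-transitions.
  zz — 1 ε-transition
  y|zz — 5 ε-transitions
  (y|zz)* — 9 ε-transitions
  z|(y|zz)* — 13 ε-transitions
  (z|(y|zz)*)* — 17 ε-transitions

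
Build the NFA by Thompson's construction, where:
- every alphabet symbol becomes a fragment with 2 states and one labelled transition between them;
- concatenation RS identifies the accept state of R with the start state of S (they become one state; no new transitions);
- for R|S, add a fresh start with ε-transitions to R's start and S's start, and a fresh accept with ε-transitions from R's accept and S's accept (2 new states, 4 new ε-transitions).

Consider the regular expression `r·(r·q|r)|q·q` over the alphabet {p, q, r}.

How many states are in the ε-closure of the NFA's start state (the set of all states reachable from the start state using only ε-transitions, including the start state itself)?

3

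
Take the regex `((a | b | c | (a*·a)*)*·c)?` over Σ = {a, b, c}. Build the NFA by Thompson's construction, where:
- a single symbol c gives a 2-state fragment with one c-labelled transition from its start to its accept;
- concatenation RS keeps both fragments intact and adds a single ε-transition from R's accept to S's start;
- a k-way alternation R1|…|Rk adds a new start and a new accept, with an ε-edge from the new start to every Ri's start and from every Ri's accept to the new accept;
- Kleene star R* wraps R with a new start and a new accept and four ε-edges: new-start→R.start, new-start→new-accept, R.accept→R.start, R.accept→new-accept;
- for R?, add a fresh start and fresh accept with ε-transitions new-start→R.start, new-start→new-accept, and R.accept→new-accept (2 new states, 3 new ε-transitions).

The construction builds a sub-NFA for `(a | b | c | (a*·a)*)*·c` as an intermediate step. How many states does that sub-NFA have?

20

Fragment for `(a | b | c | (a*·a)*)*·c`:
Each of the 6 symbol leaves contributes a 2-state fragment.
  a* : 4 states
  a*·a : 6 states
  (a*·a)* : 8 states
  a | b | c | (a*·a)* : 16 states
  (a | b | c | (a*·a)*)* : 18 states
  (a | b | c | (a*·a)*)*·c : 20 states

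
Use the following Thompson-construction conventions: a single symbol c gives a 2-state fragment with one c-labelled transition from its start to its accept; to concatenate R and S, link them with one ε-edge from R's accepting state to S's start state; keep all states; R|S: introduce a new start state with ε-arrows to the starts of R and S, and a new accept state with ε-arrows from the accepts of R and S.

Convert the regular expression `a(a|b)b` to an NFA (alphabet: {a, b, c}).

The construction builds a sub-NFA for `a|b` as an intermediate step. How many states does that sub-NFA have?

6

Fragment for `a|b`:
Each of the 2 symbol leaves contributes a 2-state fragment.
  a|b = 6 states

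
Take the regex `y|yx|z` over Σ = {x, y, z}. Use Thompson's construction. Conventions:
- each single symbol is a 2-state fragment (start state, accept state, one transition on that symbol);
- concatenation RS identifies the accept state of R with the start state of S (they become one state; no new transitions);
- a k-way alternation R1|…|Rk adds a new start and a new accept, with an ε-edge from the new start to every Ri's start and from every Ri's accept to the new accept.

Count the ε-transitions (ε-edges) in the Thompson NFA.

6

By structural recursion:
Each of the 4 symbol leaves contributes 0 ε-transitions.
  yx → 0 ε-transitions
  y|yx|z → 6 ε-transitions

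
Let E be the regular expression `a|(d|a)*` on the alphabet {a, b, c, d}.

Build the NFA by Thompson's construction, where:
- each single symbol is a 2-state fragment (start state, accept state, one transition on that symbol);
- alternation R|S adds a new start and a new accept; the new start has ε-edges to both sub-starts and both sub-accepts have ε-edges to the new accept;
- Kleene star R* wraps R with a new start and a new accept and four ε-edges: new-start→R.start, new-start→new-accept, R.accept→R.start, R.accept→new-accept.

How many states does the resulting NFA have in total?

Recursing over subexpressions:
Each of the 3 symbol leaves contributes a 2-state fragment.
  d|a = 6 states
  (d|a)* = 8 states
  a|(d|a)* = 12 states

12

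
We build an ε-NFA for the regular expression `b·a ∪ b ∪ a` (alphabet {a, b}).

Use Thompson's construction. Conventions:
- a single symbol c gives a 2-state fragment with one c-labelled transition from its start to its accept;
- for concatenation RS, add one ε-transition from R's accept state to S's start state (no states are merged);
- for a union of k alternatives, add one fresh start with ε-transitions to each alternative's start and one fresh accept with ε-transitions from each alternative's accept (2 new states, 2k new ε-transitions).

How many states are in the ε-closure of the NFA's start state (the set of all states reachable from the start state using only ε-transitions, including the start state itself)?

4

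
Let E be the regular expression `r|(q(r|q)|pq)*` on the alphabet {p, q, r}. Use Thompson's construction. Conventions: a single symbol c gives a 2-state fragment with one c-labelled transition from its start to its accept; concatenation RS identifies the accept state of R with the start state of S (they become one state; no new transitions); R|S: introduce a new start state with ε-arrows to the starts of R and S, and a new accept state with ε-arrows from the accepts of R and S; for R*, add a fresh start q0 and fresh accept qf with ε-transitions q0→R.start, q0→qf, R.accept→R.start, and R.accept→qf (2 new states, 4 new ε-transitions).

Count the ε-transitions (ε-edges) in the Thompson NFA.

Per subexpression:
Each of the 6 symbol leaves contributes 0 ε-transitions.
  r|q = 4 ε-transitions
  q(r|q) = 4 ε-transitions
  pq = 0 ε-transitions
  q(r|q)|pq = 8 ε-transitions
  (q(r|q)|pq)* = 12 ε-transitions
  r|(q(r|q)|pq)* = 16 ε-transitions

16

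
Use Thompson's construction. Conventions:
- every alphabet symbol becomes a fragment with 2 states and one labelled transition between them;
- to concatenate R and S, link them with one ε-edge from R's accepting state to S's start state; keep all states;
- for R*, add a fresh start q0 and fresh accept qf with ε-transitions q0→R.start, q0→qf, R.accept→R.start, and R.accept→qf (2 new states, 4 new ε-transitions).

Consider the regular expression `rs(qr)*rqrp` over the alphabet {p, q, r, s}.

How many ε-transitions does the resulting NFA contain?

11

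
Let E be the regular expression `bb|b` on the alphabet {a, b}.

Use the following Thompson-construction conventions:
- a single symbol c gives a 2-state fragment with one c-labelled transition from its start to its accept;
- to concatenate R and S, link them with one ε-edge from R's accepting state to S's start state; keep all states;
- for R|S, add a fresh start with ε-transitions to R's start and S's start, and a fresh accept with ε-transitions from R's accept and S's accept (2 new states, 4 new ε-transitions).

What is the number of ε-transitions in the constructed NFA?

5

By structural recursion:
Each of the 3 symbol leaves contributes 0 ε-transitions.
  bb → 1 ε-transition
  bb|b → 5 ε-transitions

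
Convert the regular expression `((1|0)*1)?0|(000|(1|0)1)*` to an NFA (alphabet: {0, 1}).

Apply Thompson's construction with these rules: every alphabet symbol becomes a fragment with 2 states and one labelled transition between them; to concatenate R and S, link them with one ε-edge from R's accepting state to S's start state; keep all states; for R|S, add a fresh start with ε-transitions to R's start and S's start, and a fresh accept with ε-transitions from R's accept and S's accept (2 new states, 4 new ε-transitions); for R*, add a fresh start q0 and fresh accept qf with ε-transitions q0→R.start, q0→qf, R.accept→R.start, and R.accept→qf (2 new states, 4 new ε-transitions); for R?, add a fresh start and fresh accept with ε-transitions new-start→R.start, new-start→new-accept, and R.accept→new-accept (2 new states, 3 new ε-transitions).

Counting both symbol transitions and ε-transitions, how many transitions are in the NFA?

Recursing over subexpressions:
Each of the 10 symbol leaves contributes 1 transition (1 symbol, 0 ε).
  1|0 = 6 transitions (2 symbol, 4 ε)
  (1|0)* = 10 transitions (2 symbol, 8 ε)
  (1|0)*1 = 12 transitions (3 symbol, 9 ε)
  ((1|0)*1)? = 15 transitions (3 symbol, 12 ε)
  ((1|0)*1)?0 = 17 transitions (4 symbol, 13 ε)
  000 = 5 transitions (3 symbol, 2 ε)
  1|0 = 6 transitions (2 symbol, 4 ε)
  (1|0)1 = 8 transitions (3 symbol, 5 ε)
  000|(1|0)1 = 17 transitions (6 symbol, 11 ε)
  (000|(1|0)1)* = 21 transitions (6 symbol, 15 ε)
  ((1|0)*1)?0|(000|(1|0)1)* = 42 transitions (10 symbol, 32 ε)

42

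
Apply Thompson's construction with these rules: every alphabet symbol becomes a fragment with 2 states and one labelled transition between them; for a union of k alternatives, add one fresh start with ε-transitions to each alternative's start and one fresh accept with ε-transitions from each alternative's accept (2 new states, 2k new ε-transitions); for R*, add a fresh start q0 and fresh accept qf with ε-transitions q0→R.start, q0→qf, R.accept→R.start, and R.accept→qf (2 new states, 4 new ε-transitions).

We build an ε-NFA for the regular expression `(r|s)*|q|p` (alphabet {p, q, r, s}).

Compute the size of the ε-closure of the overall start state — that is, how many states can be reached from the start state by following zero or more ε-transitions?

Work bottom-up. For each fragment F, track |ε-closure(F.start)| and whether F's accept lies in that closure (i.e. whether F accepts ε). A single-symbol fragment has closure size 1 and does not accept ε.
  r|s — new start ε-reaches every alternative's start; none of them accept ε, so the new accept is not reached: |closure| = 1 + 1 + 1 = 3
  (r|s)* — the star's fresh start ε-reaches both the body's start and the fresh accept: |closure| = 2 + 3 = 5
  (r|s)*|q|p — |closure| = 1 (new start) + (5 + 1 + 1) + 1 (new accept, since some branch ε-reaches its own accept) = 9

9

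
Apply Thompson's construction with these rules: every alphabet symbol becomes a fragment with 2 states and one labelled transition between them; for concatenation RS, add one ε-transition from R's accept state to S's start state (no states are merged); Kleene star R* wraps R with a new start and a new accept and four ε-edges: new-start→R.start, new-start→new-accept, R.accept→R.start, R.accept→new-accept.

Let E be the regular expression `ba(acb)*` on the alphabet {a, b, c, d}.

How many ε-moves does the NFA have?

8

Bottom-up over the parse tree:
Each of the 5 symbol leaves contributes 0 ε-transitions.
  acb — 2 ε-transitions
  (acb)* — 6 ε-transitions
  ba(acb)* — 8 ε-transitions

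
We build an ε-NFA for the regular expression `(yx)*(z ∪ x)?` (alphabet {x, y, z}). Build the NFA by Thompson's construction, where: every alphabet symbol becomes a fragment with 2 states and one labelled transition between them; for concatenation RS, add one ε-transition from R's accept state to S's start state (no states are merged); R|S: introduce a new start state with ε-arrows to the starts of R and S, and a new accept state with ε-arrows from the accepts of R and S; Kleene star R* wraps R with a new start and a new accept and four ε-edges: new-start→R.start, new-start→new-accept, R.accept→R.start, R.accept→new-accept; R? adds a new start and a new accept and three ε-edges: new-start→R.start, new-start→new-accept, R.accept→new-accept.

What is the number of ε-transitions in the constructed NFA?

13

Per subexpression:
Each of the 4 symbol leaves contributes 0 ε-transitions.
  yx : 1 ε-transition
  (yx)* : 5 ε-transitions
  z ∪ x : 4 ε-transitions
  (z ∪ x)? : 7 ε-transitions
  (yx)*(z ∪ x)? : 13 ε-transitions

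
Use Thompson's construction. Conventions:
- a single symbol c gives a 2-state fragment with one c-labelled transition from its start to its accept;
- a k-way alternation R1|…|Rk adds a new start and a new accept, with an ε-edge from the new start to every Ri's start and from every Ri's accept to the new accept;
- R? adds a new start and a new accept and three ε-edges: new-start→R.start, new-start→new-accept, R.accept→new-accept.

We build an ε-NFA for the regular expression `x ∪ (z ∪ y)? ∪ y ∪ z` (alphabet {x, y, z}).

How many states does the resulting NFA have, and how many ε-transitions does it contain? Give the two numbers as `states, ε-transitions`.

16, 15

Recursing over subexpressions:
Each of the 5 symbol leaves contributes 2 states and 0 ε-transitions.
  z ∪ y = 6 states, 4 ε-transitions
  (z ∪ y)? = 8 states, 7 ε-transitions
  x ∪ (z ∪ y)? ∪ y ∪ z = 16 states, 15 ε-transitions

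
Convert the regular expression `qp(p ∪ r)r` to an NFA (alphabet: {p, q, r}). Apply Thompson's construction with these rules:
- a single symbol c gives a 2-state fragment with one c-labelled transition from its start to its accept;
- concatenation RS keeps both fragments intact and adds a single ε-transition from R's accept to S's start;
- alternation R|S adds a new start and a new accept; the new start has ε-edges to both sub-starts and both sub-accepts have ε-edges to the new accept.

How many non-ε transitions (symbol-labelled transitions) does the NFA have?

5

By structural recursion:
Each of the 5 symbol leaves contributes exactly 1 symbol transition.
  p ∪ r — 2 symbol transitions
  qp(p ∪ r)r — 5 symbol transitions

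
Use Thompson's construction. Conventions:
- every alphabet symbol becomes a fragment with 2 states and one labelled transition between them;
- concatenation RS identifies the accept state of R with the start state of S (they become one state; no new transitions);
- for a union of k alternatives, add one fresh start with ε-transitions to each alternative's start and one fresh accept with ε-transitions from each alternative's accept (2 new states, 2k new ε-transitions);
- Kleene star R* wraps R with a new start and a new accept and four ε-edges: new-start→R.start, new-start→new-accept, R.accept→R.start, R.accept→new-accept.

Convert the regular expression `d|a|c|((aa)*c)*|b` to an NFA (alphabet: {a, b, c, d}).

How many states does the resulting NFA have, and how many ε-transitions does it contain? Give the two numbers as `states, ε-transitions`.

18, 18

Recursing over subexpressions:
Each of the 7 symbol leaves contributes 2 states and 0 ε-transitions.
  aa — 3 states, 0 ε-transitions
  (aa)* — 5 states, 4 ε-transitions
  (aa)*c — 6 states, 4 ε-transitions
  ((aa)*c)* — 8 states, 8 ε-transitions
  d|a|c|((aa)*c)*|b — 18 states, 18 ε-transitions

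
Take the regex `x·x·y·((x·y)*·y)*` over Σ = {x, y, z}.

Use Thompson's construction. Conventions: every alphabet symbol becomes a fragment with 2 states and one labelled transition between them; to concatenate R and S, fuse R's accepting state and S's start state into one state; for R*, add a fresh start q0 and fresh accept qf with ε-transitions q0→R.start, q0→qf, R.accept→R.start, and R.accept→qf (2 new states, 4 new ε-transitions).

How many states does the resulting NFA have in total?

11

Building bottom-up:
Each of the 6 symbol leaves contributes a 2-state fragment.
  x·y — 3 states
  (x·y)* — 5 states
  (x·y)*·y — 6 states
  ((x·y)*·y)* — 8 states
  x·x·y·((x·y)*·y)* — 11 states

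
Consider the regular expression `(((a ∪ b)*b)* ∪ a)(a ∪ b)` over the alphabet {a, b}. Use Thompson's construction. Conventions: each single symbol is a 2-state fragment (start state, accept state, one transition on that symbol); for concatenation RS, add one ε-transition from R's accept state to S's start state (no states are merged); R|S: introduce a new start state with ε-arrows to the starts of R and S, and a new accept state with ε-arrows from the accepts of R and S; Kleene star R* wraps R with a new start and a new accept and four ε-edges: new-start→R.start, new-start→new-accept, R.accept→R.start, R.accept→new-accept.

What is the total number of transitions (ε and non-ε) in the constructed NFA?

28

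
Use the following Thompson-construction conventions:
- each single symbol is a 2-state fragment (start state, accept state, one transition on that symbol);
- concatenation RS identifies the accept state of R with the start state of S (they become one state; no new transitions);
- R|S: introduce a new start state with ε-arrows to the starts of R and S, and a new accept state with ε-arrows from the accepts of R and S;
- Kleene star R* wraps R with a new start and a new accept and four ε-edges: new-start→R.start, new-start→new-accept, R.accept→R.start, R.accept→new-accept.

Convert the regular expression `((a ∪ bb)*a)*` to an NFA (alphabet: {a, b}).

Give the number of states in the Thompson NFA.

12

Bottom-up over the parse tree:
Each of the 4 symbol leaves contributes a 2-state fragment.
  bb → 3 states
  a ∪ bb → 7 states
  (a ∪ bb)* → 9 states
  (a ∪ bb)*a → 10 states
  ((a ∪ bb)*a)* → 12 states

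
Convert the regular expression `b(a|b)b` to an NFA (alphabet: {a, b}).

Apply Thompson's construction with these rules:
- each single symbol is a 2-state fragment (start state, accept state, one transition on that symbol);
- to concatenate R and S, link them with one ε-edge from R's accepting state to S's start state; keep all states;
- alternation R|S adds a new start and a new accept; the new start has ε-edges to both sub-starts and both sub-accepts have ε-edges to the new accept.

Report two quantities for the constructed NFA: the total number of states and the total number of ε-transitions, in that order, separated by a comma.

10, 6

Recursing over subexpressions:
Each of the 4 symbol leaves contributes 2 states and 0 ε-transitions.
  a|b : 6 states, 4 ε-transitions
  b(a|b)b : 10 states, 6 ε-transitions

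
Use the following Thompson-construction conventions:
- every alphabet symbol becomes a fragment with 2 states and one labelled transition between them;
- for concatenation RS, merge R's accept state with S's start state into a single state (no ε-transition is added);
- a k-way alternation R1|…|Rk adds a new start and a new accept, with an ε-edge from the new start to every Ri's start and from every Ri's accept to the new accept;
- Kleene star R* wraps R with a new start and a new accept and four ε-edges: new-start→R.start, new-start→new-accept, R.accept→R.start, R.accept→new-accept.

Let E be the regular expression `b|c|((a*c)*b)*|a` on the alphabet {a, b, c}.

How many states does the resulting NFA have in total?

Building bottom-up:
Each of the 6 symbol leaves contributes a 2-state fragment.
  a* → 4 states
  a*c → 5 states
  (a*c)* → 7 states
  (a*c)*b → 8 states
  ((a*c)*b)* → 10 states
  b|c|((a*c)*b)*|a → 18 states

18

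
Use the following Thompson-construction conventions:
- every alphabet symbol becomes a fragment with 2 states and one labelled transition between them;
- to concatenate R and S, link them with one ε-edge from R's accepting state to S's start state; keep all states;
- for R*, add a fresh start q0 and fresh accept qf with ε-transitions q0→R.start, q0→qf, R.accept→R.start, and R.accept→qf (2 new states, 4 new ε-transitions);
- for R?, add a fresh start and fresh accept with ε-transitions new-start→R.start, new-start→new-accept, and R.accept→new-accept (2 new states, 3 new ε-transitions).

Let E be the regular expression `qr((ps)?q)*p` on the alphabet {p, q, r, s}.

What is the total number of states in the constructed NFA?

Bottom-up over the parse tree:
Each of the 6 symbol leaves contributes a 2-state fragment.
  ps : 4 states
  (ps)? : 6 states
  (ps)?q : 8 states
  ((ps)?q)* : 10 states
  qr((ps)?q)*p : 16 states

16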